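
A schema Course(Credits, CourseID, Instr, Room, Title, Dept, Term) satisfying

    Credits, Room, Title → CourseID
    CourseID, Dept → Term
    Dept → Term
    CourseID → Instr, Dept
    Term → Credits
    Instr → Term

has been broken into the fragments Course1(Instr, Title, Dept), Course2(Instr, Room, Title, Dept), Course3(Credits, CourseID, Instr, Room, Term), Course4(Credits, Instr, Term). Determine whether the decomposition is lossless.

Chase test. Columns are Credits, CourseID, Instr, Room, Title, Dept, Term; row i has aⱼ where attribute j ∈ Coursei, else bᵢⱼ.
Initial tableau (one row per fragment):
  row 1: b11 b12 a3 b14 a5 a6 b17
  row 2: b21 b22 a3 a4 a5 a6 b27
  row 3: a1 a2 a3 a4 b35 b36 a7
  row 4: a1 b42 a3 b44 b45 b46 a7
Rows 1 and 2 agree on Dept; apply Dept→Term and equate their Term entries.
Rows 1 and 2 agree on Term; apply Term→Credits and equate their Credits entries.
Rows 1 and 3 agree on Instr; apply Instr→Term and equate their Term entries.
Rows 1 and 3 agree on Term; apply Term→Credits and equate their Credits entries.
No row becomes fully distinguished — the join is lossy.

No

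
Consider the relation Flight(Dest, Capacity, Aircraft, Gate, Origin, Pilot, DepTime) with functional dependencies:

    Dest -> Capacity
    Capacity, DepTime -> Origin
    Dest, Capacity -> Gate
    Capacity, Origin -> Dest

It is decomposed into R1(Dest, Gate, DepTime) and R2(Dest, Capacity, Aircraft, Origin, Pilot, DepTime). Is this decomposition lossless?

Common attributes: R1 ∩ R2 = {Dest, DepTime}.
Closure of {Dest, DepTime}: Dest → Capacity applies, adding Capacity; Capacity, DepTime → Origin applies, adding Origin; Dest, Capacity → Gate applies, adding Gate. So (Dest, DepTime)⁺ = {Dest, Capacity, Gate, Origin, DepTime}.
This closure contains every attribute of R1, so R1 ∩ R2 → R1. The join is lossless.

Yes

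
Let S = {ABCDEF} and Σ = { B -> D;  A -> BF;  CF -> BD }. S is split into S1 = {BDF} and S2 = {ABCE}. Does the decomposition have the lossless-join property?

No

Common attributes: S1 ∩ S2 = {B}.
Closure of {B}: B → D applies, adding D. So (B)⁺ = {BD}.
The closure contains neither all of S1 = {BDF} nor all of S2 = {ABCE}, so the common attributes are not a superkey of either fragment. The join is lossy.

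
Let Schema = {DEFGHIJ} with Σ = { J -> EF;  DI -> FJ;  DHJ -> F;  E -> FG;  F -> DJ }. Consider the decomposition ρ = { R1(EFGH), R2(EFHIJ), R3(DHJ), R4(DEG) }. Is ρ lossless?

Yes

Chase test. Columns are DEFGHIJ; row i has aⱼ where attribute j ∈ Ri, else bᵢⱼ.
Initial tableau (one row per fragment):
  row 1: b11 a2 a3 a4 a5 b16 b17
  row 2: b21 a2 a3 b24 a5 a6 a7
  row 3: a1 b32 b33 b34 a5 b36 a7
  row 4: a1 a2 b43 a4 b45 b46 b47
Rows 2 and 3 agree on J; apply J→EF and equate their EF entries.
Rows 1 and 2 agree on E; apply E→FG and equate their FG entries.
Rows 1 and 3 agree on E; apply E→FG and equate their FG entries.
Rows 1 and 4 agree on E; apply E→FG and equate their FG entries.
Rows 1 and 2 agree on F; apply F→DJ and equate their DJ entries.
Rows 1 and 3 agree on F; apply F→DJ and equate their DJ entries.
Rows 1 and 4 agree on F; apply F→DJ and equate their DJ entries.
Row 2 is now all distinguished symbols — the join is lossless.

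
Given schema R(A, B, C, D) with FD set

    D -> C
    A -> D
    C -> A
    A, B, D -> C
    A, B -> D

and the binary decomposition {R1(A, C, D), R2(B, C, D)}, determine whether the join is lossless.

Common attributes: R1 ∩ R2 = {C, D}.
Closure of {C, D}: C → A applies, adding A. So (C, D)⁺ = {A, C, D}.
This closure contains every attribute of R1, so R1 ∩ R2 → R1. The join is lossless.

Yes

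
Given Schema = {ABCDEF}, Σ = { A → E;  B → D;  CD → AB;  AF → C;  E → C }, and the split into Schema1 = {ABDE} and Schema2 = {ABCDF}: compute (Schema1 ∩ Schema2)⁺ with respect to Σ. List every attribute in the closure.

ABCDE

Schema1 ∩ Schema2 = {ABD}.
A → E applies, adding E
E → C applies, adding C
Closure: {ABCDE}.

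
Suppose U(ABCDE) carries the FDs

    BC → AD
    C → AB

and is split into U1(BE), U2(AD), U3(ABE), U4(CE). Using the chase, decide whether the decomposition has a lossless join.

Chase test. Columns are ABCDE; row i has aⱼ where attribute j ∈ Ui, else bᵢⱼ.
Initial tableau (one row per fragment):
  row 1: b11 a2 b13 b14 a5
  row 2: a1 b22 b23 a4 b25
  row 3: a1 a2 b33 b34 a5
  row 4: b41 b42 a3 b44 a5
No row becomes fully distinguished — the join is lossy.

No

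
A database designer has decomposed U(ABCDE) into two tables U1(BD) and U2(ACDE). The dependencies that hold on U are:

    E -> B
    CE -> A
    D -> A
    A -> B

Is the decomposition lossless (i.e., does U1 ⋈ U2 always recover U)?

Yes

Common attributes: U1 ∩ U2 = {D}.
Closure of {D}: D → A applies, adding A; A → B applies, adding B. So (D)⁺ = {ABD}.
This closure contains every attribute of U1, so U1 ∩ U2 → U1. The join is lossless.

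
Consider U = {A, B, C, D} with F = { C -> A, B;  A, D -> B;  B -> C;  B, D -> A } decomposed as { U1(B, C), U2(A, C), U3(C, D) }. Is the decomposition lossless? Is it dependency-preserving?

Lossless test (chase): Rows 1 and 2 agree on C; apply C→A, B and equate their A, B entries. Rows 1 and 3 agree on C; apply C→A, B and equate their A, B entries. Row 3 is now all distinguished symbols — the join is lossless.
Dependency preservation: the restricted closure of {A, D} across the fragments never reaches {B}, so A, D → B cannot be enforced without a join — not preserved.

lossless but not dependency-preserving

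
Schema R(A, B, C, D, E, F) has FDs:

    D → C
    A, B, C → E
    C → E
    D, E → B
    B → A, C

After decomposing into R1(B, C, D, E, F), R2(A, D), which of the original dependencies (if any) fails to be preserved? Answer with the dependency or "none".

B → A, C

Check B → A, C: no single fragment contains all of {A, B, C}, and the restricted closure of {B} across the fragments never reaches {A, C}.
D → C is preserved.
A, B, C → E is preserved.
C → E is preserved.
D, E → B is preserved.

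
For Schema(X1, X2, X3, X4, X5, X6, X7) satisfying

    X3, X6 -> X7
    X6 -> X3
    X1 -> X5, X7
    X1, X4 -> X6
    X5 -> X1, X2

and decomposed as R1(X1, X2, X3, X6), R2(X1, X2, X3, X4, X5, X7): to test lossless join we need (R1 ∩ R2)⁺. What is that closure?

R1 ∩ R2 = {X1, X2, X3}.
X1 → X5, X7 applies, adding X5, X7
Closure: {X1, X2, X3, X5, X7}.

X1, X2, X3, X5, X7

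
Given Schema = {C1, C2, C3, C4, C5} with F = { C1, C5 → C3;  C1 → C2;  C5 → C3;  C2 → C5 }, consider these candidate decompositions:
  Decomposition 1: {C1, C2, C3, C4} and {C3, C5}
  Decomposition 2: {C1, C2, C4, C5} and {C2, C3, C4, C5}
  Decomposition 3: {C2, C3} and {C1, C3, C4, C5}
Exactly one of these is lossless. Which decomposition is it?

Decomposition 2

Decomposition 1: common = {C3}, closure = {C3} → lossy.
Decomposition 2: common = {C2, C4, C5}, closure = {C2, C3, C4, C5} → lossless.
Decomposition 3: common = {C3}, closure = {C3} → lossy.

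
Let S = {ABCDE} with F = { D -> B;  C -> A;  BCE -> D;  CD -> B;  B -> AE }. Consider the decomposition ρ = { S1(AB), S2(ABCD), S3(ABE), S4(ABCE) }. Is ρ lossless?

Yes

Chase test. Columns are ABCDE; row i has aⱼ where attribute j ∈ Si, else bᵢⱼ.
Initial tableau (one row per fragment):
  row 1: a1 a2 b13 b14 b15
  row 2: a1 a2 a3 a4 b25
  row 3: a1 a2 b33 b34 a5
  row 4: a1 a2 a3 b44 a5
Rows 1 and 2 agree on B; apply B→AE and equate their AE entries.
Rows 1 and 3 agree on B; apply B→AE and equate their AE entries.
Rows 2 and 4 agree on BCE; apply BCE→D and equate their D entries.
Row 2 is now all distinguished symbols — the join is lossless.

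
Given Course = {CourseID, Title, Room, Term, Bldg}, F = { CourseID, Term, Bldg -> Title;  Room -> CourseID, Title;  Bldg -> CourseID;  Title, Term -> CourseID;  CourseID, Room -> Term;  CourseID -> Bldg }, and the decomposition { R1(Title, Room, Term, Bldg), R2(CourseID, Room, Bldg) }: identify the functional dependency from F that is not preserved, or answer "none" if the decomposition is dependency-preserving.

none

CourseID, Term, Bldg → Title: restricted closure across fragments reaches Title.
Room → CourseID, Title: restricted closure across fragments reaches CourseID, Title.
Bldg → CourseID lies within R2.
Title, Term → CourseID: restricted closure across fragments reaches CourseID.
CourseID, Room → Term: restricted closure across fragments reaches Term.
CourseID → Bldg lies within R2.
Every dependency is enforceable on the fragments, so the decomposition is dependency-preserving.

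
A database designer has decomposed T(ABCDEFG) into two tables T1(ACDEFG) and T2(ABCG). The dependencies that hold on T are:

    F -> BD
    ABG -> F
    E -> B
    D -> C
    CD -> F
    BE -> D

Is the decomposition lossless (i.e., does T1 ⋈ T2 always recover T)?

No

Common attributes: T1 ∩ T2 = {ACG}.
No dependency enlarges {ACG}, so (ACG)⁺ = {ACG}.
The closure contains neither all of T1 = {ACDEFG} nor all of T2 = {ABCG}, so the common attributes are not a superkey of either fragment. The join is lossy.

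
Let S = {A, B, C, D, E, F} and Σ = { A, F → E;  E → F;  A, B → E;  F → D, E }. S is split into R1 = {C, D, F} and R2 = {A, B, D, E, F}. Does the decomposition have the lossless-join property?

Common attributes: R1 ∩ R2 = {D, F}.
Closure of {D, F}: F → D, E applies, adding E. So (D, F)⁺ = {D, E, F}.
The closure contains neither all of R1 = {C, D, F} nor all of R2 = {A, B, D, E, F}, so the common attributes are not a superkey of either fragment. The join is lossy.

No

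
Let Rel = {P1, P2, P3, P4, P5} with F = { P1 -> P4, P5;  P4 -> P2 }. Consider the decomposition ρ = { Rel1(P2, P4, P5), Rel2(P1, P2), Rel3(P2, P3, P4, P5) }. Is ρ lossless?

No

Chase test. Columns are P1, P2, P3, P4, P5; row i has aⱼ where attribute j ∈ Reli, else bᵢⱼ.
Initial tableau (one row per fragment):
  row 1: b11 a2 b13 a4 a5
  row 2: a1 a2 b23 b24 b25
  row 3: b31 a2 a3 a4 a5
No row becomes fully distinguished — the join is lossy.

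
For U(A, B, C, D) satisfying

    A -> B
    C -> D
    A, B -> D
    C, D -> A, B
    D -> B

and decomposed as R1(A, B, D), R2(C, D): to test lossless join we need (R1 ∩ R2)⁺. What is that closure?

B, D

R1 ∩ R2 = {D}.
D → B applies, adding B
Closure: {B, D}.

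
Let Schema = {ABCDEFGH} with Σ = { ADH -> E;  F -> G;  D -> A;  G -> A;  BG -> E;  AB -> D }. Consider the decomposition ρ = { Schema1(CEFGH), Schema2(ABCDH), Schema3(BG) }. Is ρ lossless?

Chase test. Columns are ABCDEFGH; row i has aⱼ where attribute j ∈ Schemai, else bᵢⱼ.
Initial tableau (one row per fragment):
  row 1: b11 b12 a3 b14 a5 a6 a7 a8
  row 2: a1 a2 a3 a4 b25 b26 b27 a8
  row 3: b31 a2 b33 b34 b35 b36 a7 b38
Rows 1 and 3 agree on G; apply G→A and equate their A entries.
No row becomes fully distinguished — the join is lossy.

No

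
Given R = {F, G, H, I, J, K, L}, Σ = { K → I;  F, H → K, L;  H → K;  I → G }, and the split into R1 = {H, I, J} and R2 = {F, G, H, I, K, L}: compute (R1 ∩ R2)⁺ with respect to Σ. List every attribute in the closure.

G, H, I, K

R1 ∩ R2 = {H, I}.
H → K applies, adding K
I → G applies, adding G
Closure: {G, H, I, K}.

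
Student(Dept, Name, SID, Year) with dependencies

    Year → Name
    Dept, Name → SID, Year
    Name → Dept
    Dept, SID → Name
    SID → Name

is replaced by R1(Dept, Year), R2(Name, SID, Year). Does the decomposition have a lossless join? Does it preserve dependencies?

lossless and dependency-preserving

Lossless test: (Year)⁺ = {Dept, Name, SID, Year}, which contains all of one fragment — lossless.
Dependency preservation: Dept, Name → SID, Year; Name → Dept; Dept, SID → Name are not contained in any single fragment, but the restricted closure of each left-hand side across the fragments still reaches the right-hand side; the remaining FDs each lie inside some fragment. All dependencies are preserved.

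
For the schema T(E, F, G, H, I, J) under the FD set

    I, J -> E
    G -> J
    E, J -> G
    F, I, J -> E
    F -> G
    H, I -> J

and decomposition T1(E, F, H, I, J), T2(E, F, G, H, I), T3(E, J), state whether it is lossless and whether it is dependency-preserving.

lossless but not dependency-preserving

Lossless test (chase): Rows 1 and 3 agree on E, J; apply E, J→G and equate their G entries. Rows 1 and 2 agree on F; apply F→G and equate their G entries. Rows 1 and 2 agree on H, I; apply H, I→J and equate their J entries. Row 1 is now all distinguished symbols — the join is lossless.
Dependency preservation: the restricted closure of {G} across the fragments never reaches {J}, so G → J cannot be enforced without a join — not preserved.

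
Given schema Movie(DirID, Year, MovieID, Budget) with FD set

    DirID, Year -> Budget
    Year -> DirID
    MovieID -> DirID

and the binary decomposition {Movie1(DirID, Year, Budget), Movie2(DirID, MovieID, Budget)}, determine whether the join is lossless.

No

Common attributes: Movie1 ∩ Movie2 = {DirID, Budget}.
No dependency enlarges {DirID, Budget}, so (DirID, Budget)⁺ = {DirID, Budget}.
The closure contains neither all of Movie1 = {DirID, Year, Budget} nor all of Movie2 = {DirID, MovieID, Budget}, so the common attributes are not a superkey of either fragment. The join is lossy.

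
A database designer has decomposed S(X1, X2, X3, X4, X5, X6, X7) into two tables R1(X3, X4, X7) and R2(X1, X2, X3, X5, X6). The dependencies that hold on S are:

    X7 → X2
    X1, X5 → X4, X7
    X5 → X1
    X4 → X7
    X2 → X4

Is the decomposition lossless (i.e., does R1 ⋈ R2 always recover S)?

No

Common attributes: R1 ∩ R2 = {X3}.
No dependency enlarges {X3}, so (X3)⁺ = {X3}.
The closure contains neither all of R1 = {X3, X4, X7} nor all of R2 = {X1, X2, X3, X5, X6}, so the common attributes are not a superkey of either fragment. The join is lossy.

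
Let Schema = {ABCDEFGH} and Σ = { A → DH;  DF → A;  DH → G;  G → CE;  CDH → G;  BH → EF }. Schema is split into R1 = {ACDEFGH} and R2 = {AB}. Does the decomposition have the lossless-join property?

No

Common attributes: R1 ∩ R2 = {A}.
Closure of {A}: A → DH applies, adding DH; DH → G applies, adding G; G → CE applies, adding CE. So (A)⁺ = {ACDEGH}.
The closure contains neither all of R1 = {ACDEFGH} nor all of R2 = {AB}, so the common attributes are not a superkey of either fragment. The join is lossy.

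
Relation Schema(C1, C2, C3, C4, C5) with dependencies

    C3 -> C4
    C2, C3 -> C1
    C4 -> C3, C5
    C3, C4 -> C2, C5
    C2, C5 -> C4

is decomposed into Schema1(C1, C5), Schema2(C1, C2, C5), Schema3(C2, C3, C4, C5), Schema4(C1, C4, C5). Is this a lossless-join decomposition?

Yes

Chase test. Columns are C1, C2, C3, C4, C5; row i has aⱼ where attribute j ∈ Schemai, else bᵢⱼ.
Initial tableau (one row per fragment):
  row 1: a1 b12 b13 b14 a5
  row 2: a1 a2 b23 b24 a5
  row 3: b31 a2 a3 a4 a5
  row 4: a1 b42 b43 a4 a5
Rows 3 and 4 agree on C4; apply C4→C3, C5 and equate their C3, C5 entries.
Rows 3 and 4 agree on C3, C4; apply C3, C4→C2, C5 and equate their C2, C5 entries.
Rows 2 and 3 agree on C2, C5; apply C2, C5→C4 and equate their C4 entries.
Rows 3 and 4 agree on C2, C3; apply C2, C3→C1 and equate their C1 entries.
Rows 2 and 3 agree on C4; apply C4→C3, C5 and equate their C3, C5 entries.
Row 2 is now all distinguished symbols — the join is lossless.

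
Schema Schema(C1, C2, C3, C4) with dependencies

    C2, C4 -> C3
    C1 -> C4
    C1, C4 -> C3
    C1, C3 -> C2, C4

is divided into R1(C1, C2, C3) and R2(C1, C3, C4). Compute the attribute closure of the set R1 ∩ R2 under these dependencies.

C1, C2, C3, C4

R1 ∩ R2 = {C1, C3}.
C1 → C4 applies, adding C4
C1, C3 → C2, C4 applies, adding C2
Closure: {C1, C2, C3, C4}.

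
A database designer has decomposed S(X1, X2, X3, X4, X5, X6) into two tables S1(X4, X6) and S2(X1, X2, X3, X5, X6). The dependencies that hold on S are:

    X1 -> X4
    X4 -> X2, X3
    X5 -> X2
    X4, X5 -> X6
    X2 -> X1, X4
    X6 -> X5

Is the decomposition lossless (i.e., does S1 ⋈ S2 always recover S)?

Common attributes: S1 ∩ S2 = {X6}.
Closure of {X6}: X6 → X5 applies, adding X5; X5 → X2 applies, adding X2; X2 → X1, X4 applies, adding X1, X4; X4 → X2, X3 applies, adding X3. So (X6)⁺ = {X1, X2, X3, X4, X5, X6}.
This closure contains every attribute of S1, so S1 ∩ S2 → S1. The join is lossless.

Yes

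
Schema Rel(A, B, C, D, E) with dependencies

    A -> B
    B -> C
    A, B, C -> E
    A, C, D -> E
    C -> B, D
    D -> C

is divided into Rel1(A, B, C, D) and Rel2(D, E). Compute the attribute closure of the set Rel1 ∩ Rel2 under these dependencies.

B, C, D

Rel1 ∩ Rel2 = {D}.
D → C applies, adding C
C → B, D applies, adding B
Closure: {B, C, D}.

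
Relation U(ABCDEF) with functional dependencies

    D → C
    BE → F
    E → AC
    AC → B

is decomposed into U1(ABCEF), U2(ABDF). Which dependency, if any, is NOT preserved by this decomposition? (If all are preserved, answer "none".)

D → C

Check D → C: no single fragment contains all of {CD}, and the restricted closure of {D} across the fragments never reaches {C}.
BE → F is preserved.
E → AC is preserved.
AC → B is preserved.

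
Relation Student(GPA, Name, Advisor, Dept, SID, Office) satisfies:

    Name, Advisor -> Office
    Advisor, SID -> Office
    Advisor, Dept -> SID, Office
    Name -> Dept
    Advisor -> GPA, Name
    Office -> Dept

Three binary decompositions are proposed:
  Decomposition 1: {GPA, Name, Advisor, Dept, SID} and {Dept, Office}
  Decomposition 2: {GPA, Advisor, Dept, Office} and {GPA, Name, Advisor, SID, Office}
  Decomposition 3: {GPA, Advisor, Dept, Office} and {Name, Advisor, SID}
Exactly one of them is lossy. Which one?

Decomposition 1

Decomposition 1: common = {Dept}, closure = {Dept} → lossy.
Decomposition 2: common = {GPA, Advisor, Office}, closure = {GPA, Name, Advisor, Dept, SID, Office} → lossless.
Decomposition 3: common = {Advisor}, closure = {GPA, Name, Advisor, Dept, SID, Office} → lossless.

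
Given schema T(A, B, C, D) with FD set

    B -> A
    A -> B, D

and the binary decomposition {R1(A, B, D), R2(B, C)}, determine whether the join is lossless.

Common attributes: R1 ∩ R2 = {B}.
Closure of {B}: B → A applies, adding A; A → B, D applies, adding D. So (B)⁺ = {A, B, D}.
This closure contains every attribute of R1, so R1 ∩ R2 → R1. The join is lossless.

Yes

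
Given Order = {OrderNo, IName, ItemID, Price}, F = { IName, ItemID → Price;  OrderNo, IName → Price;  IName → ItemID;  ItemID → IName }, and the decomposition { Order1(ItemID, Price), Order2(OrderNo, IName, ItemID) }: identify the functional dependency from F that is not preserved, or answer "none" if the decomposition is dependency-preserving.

IName, ItemID → Price: restricted closure across fragments reaches Price.
OrderNo, IName → Price: restricted closure across fragments reaches Price.
IName → ItemID lies within Order2.
ItemID → IName lies within Order2.
Every dependency is enforceable on the fragments, so the decomposition is dependency-preserving.

none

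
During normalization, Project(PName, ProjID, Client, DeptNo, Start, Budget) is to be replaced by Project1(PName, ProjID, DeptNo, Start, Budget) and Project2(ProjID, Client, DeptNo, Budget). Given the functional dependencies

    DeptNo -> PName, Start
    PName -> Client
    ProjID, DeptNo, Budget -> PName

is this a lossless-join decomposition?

Common attributes: Project1 ∩ Project2 = {ProjID, DeptNo, Budget}.
Closure of {ProjID, DeptNo, Budget}: DeptNo → PName, Start applies, adding PName, Start; PName → Client applies, adding Client. So (ProjID, DeptNo, Budget)⁺ = {PName, ProjID, Client, DeptNo, Start, Budget}.
This closure contains every attribute of Project1, so Project1 ∩ Project2 → Project1. The join is lossless.

Yes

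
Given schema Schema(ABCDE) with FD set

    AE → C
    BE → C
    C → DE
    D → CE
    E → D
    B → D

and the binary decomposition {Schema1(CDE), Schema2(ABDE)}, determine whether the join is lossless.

Yes

Common attributes: Schema1 ∩ Schema2 = {DE}.
Closure of {DE}: D → CE applies, adding C. So (DE)⁺ = {CDE}.
This closure contains every attribute of Schema1, so Schema1 ∩ Schema2 → Schema1. The join is lossless.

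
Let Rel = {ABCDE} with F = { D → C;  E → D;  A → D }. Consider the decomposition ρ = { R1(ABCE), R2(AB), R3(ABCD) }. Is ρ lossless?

Chase test. Columns are ABCDE; row i has aⱼ where attribute j ∈ Ri, else bᵢⱼ.
Initial tableau (one row per fragment):
  row 1: a1 a2 a3 b14 a5
  row 2: a1 a2 b23 b24 b25
  row 3: a1 a2 a3 a4 b35
Rows 1 and 2 agree on A; apply A→D and equate their D entries.
Rows 1 and 3 agree on A; apply A→D and equate their D entries.
Rows 1 and 2 agree on D; apply D→C and equate their C entries.
Row 1 is now all distinguished symbols — the join is lossless.

Yes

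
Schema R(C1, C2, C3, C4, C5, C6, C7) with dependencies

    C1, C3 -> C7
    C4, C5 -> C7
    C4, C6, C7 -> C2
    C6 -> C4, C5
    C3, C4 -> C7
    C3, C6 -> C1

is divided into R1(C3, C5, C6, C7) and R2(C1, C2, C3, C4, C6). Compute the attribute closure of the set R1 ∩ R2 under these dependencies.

R1 ∩ R2 = {C3, C6}.
C6 → C4, C5 applies, adding C4, C5
C3, C4 → C7 applies, adding C7
C3, C6 → C1 applies, adding C1
C4, C6, C7 → C2 applies, adding C2
Closure: {C1, C2, C3, C4, C5, C6, C7}.

C1, C2, C3, C4, C5, C6, C7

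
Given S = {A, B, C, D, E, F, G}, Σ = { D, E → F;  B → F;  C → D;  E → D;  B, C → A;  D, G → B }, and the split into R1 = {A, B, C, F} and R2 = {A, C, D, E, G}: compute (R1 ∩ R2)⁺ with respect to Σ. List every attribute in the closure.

A, C, D

R1 ∩ R2 = {A, C}.
C → D applies, adding D
Closure: {A, C, D}.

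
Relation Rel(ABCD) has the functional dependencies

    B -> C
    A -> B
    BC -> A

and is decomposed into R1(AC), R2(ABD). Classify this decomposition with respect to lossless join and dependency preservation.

lossless and dependency-preserving

Lossless test: (A)⁺ = {ABC}, which contains all of one fragment — lossless.
Dependency preservation: B → C; BC → A are not contained in any single fragment, but the restricted closure of each left-hand side across the fragments still reaches the right-hand side; the remaining FDs each lie inside some fragment. All dependencies are preserved.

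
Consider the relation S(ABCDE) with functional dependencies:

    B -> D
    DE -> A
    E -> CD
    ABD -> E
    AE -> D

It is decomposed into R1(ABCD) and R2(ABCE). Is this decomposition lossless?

Yes

Common attributes: R1 ∩ R2 = {ABC}.
Closure of {ABC}: B → D applies, adding D; ABD → E applies, adding E. So (ABC)⁺ = {ABCDE}.
This closure contains every attribute of R1, so R1 ∩ R2 → R1. The join is lossless.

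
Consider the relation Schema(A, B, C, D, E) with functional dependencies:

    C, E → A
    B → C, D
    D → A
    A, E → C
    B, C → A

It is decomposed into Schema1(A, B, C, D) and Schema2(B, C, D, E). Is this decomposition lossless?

Yes

Common attributes: Schema1 ∩ Schema2 = {B, C, D}.
Closure of {B, C, D}: D → A applies, adding A. So (B, C, D)⁺ = {A, B, C, D}.
This closure contains every attribute of Schema1, so Schema1 ∩ Schema2 → Schema1. The join is lossless.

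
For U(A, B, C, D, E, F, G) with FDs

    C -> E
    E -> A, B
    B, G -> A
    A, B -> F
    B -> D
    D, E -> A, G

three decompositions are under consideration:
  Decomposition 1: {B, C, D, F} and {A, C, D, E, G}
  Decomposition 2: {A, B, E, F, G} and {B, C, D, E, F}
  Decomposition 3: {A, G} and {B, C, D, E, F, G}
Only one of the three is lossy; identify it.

Decomposition 3

Decomposition 1: common = {C, D}, closure = {A, B, C, D, E, F, G} → lossless.
Decomposition 2: common = {B, E, F}, closure = {A, B, D, E, F, G} → lossless.
Decomposition 3: common = {G}, closure = {G} → lossy.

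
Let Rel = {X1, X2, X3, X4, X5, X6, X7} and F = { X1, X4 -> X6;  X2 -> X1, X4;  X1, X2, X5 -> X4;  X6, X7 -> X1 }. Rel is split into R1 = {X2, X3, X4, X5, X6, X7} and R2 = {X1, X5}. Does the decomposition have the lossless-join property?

No

Common attributes: R1 ∩ R2 = {X5}.
No dependency enlarges {X5}, so (X5)⁺ = {X5}.
The closure contains neither all of R1 = {X2, X3, X4, X5, X6, X7} nor all of R2 = {X1, X5}, so the common attributes are not a superkey of either fragment. The join is lossy.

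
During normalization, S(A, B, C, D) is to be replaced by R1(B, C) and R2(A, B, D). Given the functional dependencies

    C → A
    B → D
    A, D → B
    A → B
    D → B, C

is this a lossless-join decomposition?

Common attributes: R1 ∩ R2 = {B}.
Closure of {B}: B → D applies, adding D; D → B, C applies, adding C; C → A applies, adding A. So (B)⁺ = {A, B, C, D}.
This closure contains every attribute of R1, so R1 ∩ R2 → R1. The join is lossless.

Yes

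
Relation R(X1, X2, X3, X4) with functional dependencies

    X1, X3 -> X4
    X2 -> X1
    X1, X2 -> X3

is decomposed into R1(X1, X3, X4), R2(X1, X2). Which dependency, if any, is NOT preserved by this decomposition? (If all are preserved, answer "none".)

Check X1, X2 → X3: no single fragment contains all of {X1, X2, X3}, and the restricted closure of {X1, X2} across the fragments never reaches {X3}.
X1, X3 → X4 is preserved.
X2 → X1 is preserved.

X1, X2 -> X3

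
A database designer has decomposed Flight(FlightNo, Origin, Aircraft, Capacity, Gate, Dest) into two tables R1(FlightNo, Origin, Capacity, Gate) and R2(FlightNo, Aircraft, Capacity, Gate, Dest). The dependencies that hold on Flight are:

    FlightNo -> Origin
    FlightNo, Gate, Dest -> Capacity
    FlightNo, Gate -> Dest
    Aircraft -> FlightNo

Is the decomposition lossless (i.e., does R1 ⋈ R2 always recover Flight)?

Yes

Common attributes: R1 ∩ R2 = {FlightNo, Capacity, Gate}.
Closure of {FlightNo, Capacity, Gate}: FlightNo → Origin applies, adding Origin; FlightNo, Gate → Dest applies, adding Dest. So (FlightNo, Capacity, Gate)⁺ = {FlightNo, Origin, Capacity, Gate, Dest}.
This closure contains every attribute of R1, so R1 ∩ R2 → R1. The join is lossless.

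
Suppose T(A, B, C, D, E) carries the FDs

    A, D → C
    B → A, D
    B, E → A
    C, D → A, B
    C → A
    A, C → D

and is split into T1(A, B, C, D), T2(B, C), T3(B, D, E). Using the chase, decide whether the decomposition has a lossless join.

Yes

Chase test. Columns are A, B, C, D, E; row i has aⱼ where attribute j ∈ Ti, else bᵢⱼ.
Initial tableau (one row per fragment):
  row 1: a1 a2 a3 a4 b15
  row 2: b21 a2 a3 b24 b25
  row 3: b31 a2 b33 a4 a5
Rows 1 and 2 agree on B; apply B→A, D and equate their A, D entries.
Rows 1 and 3 agree on B; apply B→A, D and equate their A, D entries.
Rows 1 and 3 agree on A, D; apply A, D→C and equate their C entries.
Row 3 is now all distinguished symbols — the join is lossless.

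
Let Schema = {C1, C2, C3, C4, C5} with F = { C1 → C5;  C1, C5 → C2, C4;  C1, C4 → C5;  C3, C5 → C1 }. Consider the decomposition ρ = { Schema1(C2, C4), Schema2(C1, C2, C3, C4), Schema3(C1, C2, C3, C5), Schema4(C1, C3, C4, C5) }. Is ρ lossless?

Yes

Chase test. Columns are C1, C2, C3, C4, C5; row i has aⱼ where attribute j ∈ Schemai, else bᵢⱼ.
Initial tableau (one row per fragment):
  row 1: b11 a2 b13 a4 b15
  row 2: a1 a2 a3 a4 b25
  row 3: a1 a2 a3 b34 a5
  row 4: a1 b42 a3 a4 a5
Rows 2 and 3 agree on C1; apply C1→C5 and equate their C5 entries.
Rows 2 and 3 agree on C1, C5; apply C1, C5→C2, C4 and equate their C2, C4 entries.
Rows 2 and 4 agree on C1, C5; apply C1, C5→C2, C4 and equate their C2, C4 entries.
Row 2 is now all distinguished symbols — the join is lossless.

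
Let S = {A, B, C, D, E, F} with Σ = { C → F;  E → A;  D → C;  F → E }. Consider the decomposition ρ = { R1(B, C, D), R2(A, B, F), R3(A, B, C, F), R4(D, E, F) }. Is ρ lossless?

Yes

Chase test. Columns are A, B, C, D, E, F; row i has aⱼ where attribute j ∈ Ri, else bᵢⱼ.
Initial tableau (one row per fragment):
  row 1: b11 a2 a3 a4 b15 b16
  row 2: a1 a2 b23 b24 b25 a6
  row 3: a1 a2 a3 b34 b35 a6
  row 4: b41 b42 b43 a4 a5 a6
Rows 1 and 3 agree on C; apply C→F and equate their F entries.
Rows 1 and 4 agree on D; apply D→C and equate their C entries.
Rows 1 and 2 agree on F; apply F→E and equate their E entries.
Rows 1 and 3 agree on F; apply F→E and equate their E entries.
Rows 1 and 4 agree on F; apply F→E and equate their E entries.
Rows 1 and 2 agree on E; apply E→A and equate their A entries.
Rows 1 and 4 agree on E; apply E→A and equate their A entries.
Row 1 is now all distinguished symbols — the join is lossless.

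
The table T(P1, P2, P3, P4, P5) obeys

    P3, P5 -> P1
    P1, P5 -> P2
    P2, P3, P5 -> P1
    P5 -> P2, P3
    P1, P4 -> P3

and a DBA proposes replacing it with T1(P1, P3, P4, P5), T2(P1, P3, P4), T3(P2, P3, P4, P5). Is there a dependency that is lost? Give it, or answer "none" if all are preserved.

none

P3, P5 → P1 lies within T1.
P1, P5 → P2: restricted closure across fragments reaches P2.
P2, P3, P5 → P1: restricted closure across fragments reaches P1.
P5 → P2, P3 lies within T3.
P1, P4 → P3 lies within T1.
Every dependency is enforceable on the fragments, so the decomposition is dependency-preserving.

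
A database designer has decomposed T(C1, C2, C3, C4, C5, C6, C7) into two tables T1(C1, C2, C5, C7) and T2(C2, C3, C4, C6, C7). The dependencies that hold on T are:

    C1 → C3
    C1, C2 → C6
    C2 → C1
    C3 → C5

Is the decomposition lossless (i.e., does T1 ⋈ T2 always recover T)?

Common attributes: T1 ∩ T2 = {C2, C7}.
Closure of {C2, C7}: C2 → C1 applies, adding C1; C1 → C3 applies, adding C3; C1, C2 → C6 applies, adding C6; C3 → C5 applies, adding C5. So (C2, C7)⁺ = {C1, C2, C3, C5, C6, C7}.
This closure contains every attribute of T1, so T1 ∩ T2 → T1. The join is lossless.

Yes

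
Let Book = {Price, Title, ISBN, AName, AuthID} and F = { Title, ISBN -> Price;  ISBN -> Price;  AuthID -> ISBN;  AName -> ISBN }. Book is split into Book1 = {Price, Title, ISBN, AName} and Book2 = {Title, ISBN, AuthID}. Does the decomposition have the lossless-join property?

Common attributes: Book1 ∩ Book2 = {Title, ISBN}.
Closure of {Title, ISBN}: Title, ISBN → Price applies, adding Price. So (Title, ISBN)⁺ = {Price, Title, ISBN}.
The closure contains neither all of Book1 = {Price, Title, ISBN, AName} nor all of Book2 = {Title, ISBN, AuthID}, so the common attributes are not a superkey of either fragment. The join is lossy.

No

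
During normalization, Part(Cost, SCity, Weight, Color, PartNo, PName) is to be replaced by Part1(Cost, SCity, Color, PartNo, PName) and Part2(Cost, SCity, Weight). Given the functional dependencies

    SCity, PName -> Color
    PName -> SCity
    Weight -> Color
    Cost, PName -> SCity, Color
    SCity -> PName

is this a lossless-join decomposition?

No

Common attributes: Part1 ∩ Part2 = {Cost, SCity}.
Closure of {Cost, SCity}: SCity → PName applies, adding PName; SCity, PName → Color applies, adding Color. So (Cost, SCity)⁺ = {Cost, SCity, Color, PName}.
The closure contains neither all of Part1 = {Cost, SCity, Color, PartNo, PName} nor all of Part2 = {Cost, SCity, Weight}, so the common attributes are not a superkey of either fragment. The join is lossy.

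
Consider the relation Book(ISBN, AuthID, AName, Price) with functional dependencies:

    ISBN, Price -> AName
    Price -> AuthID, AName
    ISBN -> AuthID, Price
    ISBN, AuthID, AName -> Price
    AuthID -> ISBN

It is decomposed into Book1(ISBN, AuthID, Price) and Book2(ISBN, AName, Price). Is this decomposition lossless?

Yes

Common attributes: Book1 ∩ Book2 = {ISBN, Price}.
Closure of {ISBN, Price}: ISBN, Price → AName applies, adding AName; Price → AuthID, AName applies, adding AuthID. So (ISBN, Price)⁺ = {ISBN, AuthID, AName, Price}.
This closure contains every attribute of Book1, so Book1 ∩ Book2 → Book1. The join is lossless.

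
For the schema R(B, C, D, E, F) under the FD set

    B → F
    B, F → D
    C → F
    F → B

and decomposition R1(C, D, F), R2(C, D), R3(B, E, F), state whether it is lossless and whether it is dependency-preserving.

Lossless test (chase): Rows 1 and 2 agree on C; apply C→F and equate their F entries. Rows 1 and 2 agree on F; apply F→B and equate their B entries. Rows 1 and 3 agree on F; apply F→B and equate their B entries. Rows 1 and 3 agree on B, F; apply B, F→D and equate their D entries. No row becomes fully distinguished — the join is lossy.
Dependency preservation: B, F → D is not contained in any single fragment, but the restricted closure of its left-hand side across the fragments still reaches the right-hand side; the remaining FDs each lie inside some fragment. All dependencies are preserved.

lossy but dependency-preserving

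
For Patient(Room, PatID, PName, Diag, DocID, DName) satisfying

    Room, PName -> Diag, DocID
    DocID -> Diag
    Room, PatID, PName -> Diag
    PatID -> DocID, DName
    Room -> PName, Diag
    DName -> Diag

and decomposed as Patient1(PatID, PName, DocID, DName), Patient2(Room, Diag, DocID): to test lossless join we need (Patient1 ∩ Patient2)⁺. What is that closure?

Diag, DocID

Patient1 ∩ Patient2 = {DocID}.
DocID → Diag applies, adding Diag
Closure: {Diag, DocID}.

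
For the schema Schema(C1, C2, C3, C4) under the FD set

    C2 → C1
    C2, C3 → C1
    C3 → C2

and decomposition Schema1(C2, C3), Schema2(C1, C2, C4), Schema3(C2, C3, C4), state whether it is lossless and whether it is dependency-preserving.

Lossless test (chase): Rows 1 and 2 agree on C2; apply C2→C1 and equate their C1 entries. Rows 1 and 3 agree on C2; apply C2→C1 and equate their C1 entries. Row 3 is now all distinguished symbols — the join is lossless.
Dependency preservation: C2, C3 → C1 is not contained in any single fragment, but the restricted closure of its left-hand side across the fragments still reaches the right-hand side; the remaining FDs each lie inside some fragment. All dependencies are preserved.

lossless and dependency-preserving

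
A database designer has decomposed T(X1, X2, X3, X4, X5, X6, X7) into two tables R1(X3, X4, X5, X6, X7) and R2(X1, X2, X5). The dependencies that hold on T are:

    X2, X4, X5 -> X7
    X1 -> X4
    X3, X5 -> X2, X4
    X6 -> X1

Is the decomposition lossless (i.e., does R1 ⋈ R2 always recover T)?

No

Common attributes: R1 ∩ R2 = {X5}.
No dependency enlarges {X5}, so (X5)⁺ = {X5}.
The closure contains neither all of R1 = {X3, X4, X5, X6, X7} nor all of R2 = {X1, X2, X5}, so the common attributes are not a superkey of either fragment. The join is lossy.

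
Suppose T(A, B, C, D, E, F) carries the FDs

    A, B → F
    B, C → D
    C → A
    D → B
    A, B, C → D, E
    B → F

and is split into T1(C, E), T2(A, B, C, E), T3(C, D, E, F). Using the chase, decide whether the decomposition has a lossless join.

Chase test. Columns are A, B, C, D, E, F; row i has aⱼ where attribute j ∈ Ti, else bᵢⱼ.
Initial tableau (one row per fragment):
  row 1: b11 b12 a3 b14 a5 b16
  row 2: a1 a2 a3 b24 a5 b26
  row 3: b31 b32 a3 a4 a5 a6
Rows 1 and 2 agree on C; apply C→A and equate their A entries.
Rows 1 and 3 agree on C; apply C→A and equate their A entries.
No row becomes fully distinguished — the join is lossy.

No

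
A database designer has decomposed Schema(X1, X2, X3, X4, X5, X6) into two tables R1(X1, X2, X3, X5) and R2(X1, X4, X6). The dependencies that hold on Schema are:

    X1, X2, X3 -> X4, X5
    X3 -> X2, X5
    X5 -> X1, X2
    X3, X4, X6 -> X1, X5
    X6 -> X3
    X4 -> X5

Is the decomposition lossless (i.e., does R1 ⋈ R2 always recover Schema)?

Common attributes: R1 ∩ R2 = {X1}.
No dependency enlarges {X1}, so (X1)⁺ = {X1}.
The closure contains neither all of R1 = {X1, X2, X3, X5} nor all of R2 = {X1, X4, X6}, so the common attributes are not a superkey of either fragment. The join is lossy.

No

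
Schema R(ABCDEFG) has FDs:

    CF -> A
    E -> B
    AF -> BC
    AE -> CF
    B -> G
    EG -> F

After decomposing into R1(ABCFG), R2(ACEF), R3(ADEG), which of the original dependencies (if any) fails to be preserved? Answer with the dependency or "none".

E -> B

Check E → B: no single fragment contains all of {BE}, and the restricted closure of {E} across the fragments never reaches {B}.
CF → A is preserved.
AF → BC is preserved.
AE → CF is preserved.
B → G is preserved.
EG → F is preserved.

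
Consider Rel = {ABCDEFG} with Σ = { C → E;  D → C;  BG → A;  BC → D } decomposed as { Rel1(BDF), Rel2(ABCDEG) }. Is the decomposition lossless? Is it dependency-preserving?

Lossless test: (BD)⁺ = {BCDE}, which is a superkey of neither fragment — lossy.
Dependency preservation: every FD's attributes lie within a single fragment, so each can be enforced locally — preserved.

lossy but dependency-preserving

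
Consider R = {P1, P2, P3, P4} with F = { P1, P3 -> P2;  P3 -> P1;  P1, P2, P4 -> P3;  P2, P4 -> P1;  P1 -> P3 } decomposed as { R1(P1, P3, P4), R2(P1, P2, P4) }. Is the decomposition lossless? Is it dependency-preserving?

Lossless test: (P1, P4)⁺ = {P1, P2, P3, P4}, which contains all of one fragment — lossless.
Dependency preservation: P1, P3 → P2; P1, P2, P4 → P3 are not contained in any single fragment, but the restricted closure of each left-hand side across the fragments still reaches the right-hand side; the remaining FDs each lie inside some fragment. All dependencies are preserved.

lossless and dependency-preserving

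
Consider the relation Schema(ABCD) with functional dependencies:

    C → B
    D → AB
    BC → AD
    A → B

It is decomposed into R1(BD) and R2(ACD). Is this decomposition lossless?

Yes

Common attributes: R1 ∩ R2 = {D}.
Closure of {D}: D → AB applies, adding AB. So (D)⁺ = {ABD}.
This closure contains every attribute of R1, so R1 ∩ R2 → R1. The join is lossless.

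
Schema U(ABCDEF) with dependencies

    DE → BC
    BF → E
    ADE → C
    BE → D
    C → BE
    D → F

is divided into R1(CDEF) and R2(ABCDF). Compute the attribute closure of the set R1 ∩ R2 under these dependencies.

R1 ∩ R2 = {CDF}.
C → BE applies, adding BE
Closure: {BCDEF}.

BCDEF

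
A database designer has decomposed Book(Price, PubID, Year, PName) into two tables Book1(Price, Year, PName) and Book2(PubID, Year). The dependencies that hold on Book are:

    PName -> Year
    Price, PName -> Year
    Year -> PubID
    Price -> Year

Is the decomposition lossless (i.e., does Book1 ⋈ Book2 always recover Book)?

Common attributes: Book1 ∩ Book2 = {Year}.
Closure of {Year}: Year → PubID applies, adding PubID. So (Year)⁺ = {PubID, Year}.
This closure contains every attribute of Book2, so Book1 ∩ Book2 → Book2. The join is lossless.

Yes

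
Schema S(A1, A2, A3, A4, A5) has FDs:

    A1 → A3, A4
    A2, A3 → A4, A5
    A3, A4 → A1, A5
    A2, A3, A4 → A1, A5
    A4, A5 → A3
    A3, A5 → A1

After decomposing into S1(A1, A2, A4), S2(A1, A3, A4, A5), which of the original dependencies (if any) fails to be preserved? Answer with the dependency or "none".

A2, A3 → A4, A5

Check A2, A3 → A4, A5: no single fragment contains all of {A2, A3, A4, A5}, and the restricted closure of {A2, A3} across the fragments never reaches {A4, A5}.
A1 → A3, A4 is preserved.
A3, A4 → A1, A5 is preserved.
A2, A3, A4 → A1, A5 is preserved.
A4, A5 → A3 is preserved.
A3, A5 → A1 is preserved.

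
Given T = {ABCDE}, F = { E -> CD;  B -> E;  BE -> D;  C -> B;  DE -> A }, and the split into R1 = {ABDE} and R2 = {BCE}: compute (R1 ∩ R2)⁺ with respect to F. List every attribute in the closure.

R1 ∩ R2 = {BE}.
E → CD applies, adding CD
DE → A applies, adding A
Closure: {ABCDE}.

ABCDE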